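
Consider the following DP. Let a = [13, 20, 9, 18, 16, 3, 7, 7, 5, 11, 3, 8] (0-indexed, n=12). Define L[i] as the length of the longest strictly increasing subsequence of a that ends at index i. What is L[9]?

   i    0    1    2    3    4    5    6    7    8    9   10   11
a[i]   13   20    9   18   16    3    7    7    5   11    3    8
L[i]    1    2    1    2    2    1    2    2    2    3    1    3

3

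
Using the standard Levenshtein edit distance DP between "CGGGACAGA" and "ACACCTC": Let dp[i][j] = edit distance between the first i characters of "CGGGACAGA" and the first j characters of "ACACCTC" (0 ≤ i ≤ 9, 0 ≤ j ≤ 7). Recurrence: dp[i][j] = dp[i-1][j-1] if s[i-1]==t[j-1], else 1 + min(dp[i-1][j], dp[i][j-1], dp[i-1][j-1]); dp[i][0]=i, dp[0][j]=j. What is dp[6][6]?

   ''  A  C  A  C  C  T  C
''  0  1  2  3  4  5  6  7
 C  1  1  1  2  3  4  5  6
 G  2  2  2  2  3  4  5  6
 G  3  3  3  3  3  4  5  6
 G  4  4  4  4  4  4  5  6
 A  5  4  5  4  5  5  5  6
 C  6  5  4  5  4  5  6  5
 A  7  6  5  4  5  5  6  6
 G  8  7  6  5  5  6  6  7
 A  9  8  7  6  6  6  7  7

6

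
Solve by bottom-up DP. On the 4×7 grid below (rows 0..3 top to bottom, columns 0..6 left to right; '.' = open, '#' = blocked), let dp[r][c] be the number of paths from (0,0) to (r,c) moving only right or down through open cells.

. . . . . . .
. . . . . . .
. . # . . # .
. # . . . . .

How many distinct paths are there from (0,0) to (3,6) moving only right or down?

r\c   0   1   2   3   4   5   6
  0   1   1   1   1   1   1   1
  1   1   2   3   4   5   6   7
  2   1   3   0   4   9   0   7
  3   1   0   0   4  13  13  20

20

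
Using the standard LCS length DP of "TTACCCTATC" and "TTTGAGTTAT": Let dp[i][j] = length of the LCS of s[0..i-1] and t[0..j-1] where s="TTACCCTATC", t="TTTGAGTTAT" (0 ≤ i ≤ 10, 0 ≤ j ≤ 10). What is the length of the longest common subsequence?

   ''  T  T  T  G  A  G  T  T  A  T
''  0  0  0  0  0  0  0  0  0  0  0
 T  0  1  1  1  1  1  1  1  1  1  1
 T  0  1  2  2  2  2  2  2  2  2  2
 A  0  1  2  2  2  3  3  3  3  3  3
 C  0  1  2  2  2  3  3  3  3  3  3
 C  0  1  2  2  2  3  3  3  3  3  3
 C  0  1  2  2  2  3  3  3  3  3  3
 T  0  1  2  3  3  3  3  4  4  4  4
 A  0  1  2  3  3  4  4  4  4  5  5
 T  0  1  2  3  3  4  4  5  5  5  6
 C  0  1  2  3  3  4  4  5  5  5  6

6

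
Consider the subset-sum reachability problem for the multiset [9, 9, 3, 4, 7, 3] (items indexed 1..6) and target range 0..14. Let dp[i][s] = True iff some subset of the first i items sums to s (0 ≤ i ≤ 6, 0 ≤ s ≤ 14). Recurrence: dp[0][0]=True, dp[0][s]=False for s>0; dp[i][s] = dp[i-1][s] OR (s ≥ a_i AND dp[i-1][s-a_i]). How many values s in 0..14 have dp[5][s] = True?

10

i\s   0   1   2   3   4   5   6   7   8   9  10  11  12  13  14
  0   T   F   F   F   F   F   F   F   F   F   F   F   F   F   F
  1   T   F   F   F   F   F   F   F   F   T   F   F   F   F   F
  2   T   F   F   F   F   F   F   F   F   T   F   F   F   F   F
  3   T   F   F   T   F   F   F   F   F   T   F   F   T   F   F
  4   T   F   F   T   T   F   F   T   F   T   F   F   T   T   F
  5   T   F   F   T   T   F   F   T   F   T   T   T   T   T   T
  6   T   F   F   T   T   F   T   T   F   T   T   T   T   T   T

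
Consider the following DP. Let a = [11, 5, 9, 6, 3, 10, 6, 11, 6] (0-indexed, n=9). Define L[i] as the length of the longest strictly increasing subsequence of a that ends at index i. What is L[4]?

1

   i    0    1    2    3    4    5    6    7    8
a[i]   11    5    9    6    3   10    6   11    6
L[i]    1    1    2    2    1    3    2    4    2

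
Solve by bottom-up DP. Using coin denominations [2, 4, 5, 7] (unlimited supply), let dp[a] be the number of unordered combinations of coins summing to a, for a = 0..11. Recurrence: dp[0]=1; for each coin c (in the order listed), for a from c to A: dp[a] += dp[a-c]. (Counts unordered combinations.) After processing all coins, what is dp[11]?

after  coin     0     1     2     3     4     5     6     7     8     9    10    11
          2     1     0     1     0     1     0     1     0     1     0     1     0
          4     1     0     1     0     2     0     2     0     3     0     3     0
          5     1     0     1     0     2     1     2     1     3     2     4     2
          7     1     0     1     0     2     1     2     2     3     3     4     4

4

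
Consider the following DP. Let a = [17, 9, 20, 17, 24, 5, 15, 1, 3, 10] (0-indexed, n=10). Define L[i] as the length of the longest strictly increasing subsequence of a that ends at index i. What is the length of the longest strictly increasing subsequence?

3

   i    0    1    2    3    4    5    6    7    8    9
a[i]   17    9   20   17   24    5   15    1    3   10
L[i]    1    1    2    2    3    1    2    1    2    3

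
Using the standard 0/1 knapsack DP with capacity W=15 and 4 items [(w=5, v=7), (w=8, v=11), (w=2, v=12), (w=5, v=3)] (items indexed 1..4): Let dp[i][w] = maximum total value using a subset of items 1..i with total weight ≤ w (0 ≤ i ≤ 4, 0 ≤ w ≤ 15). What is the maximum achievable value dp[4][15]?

i\w   0   1   2   3   4   5   6   7   8   9  10  11  12  13  14  15
  0   0   0   0   0   0   0   0   0   0   0   0   0   0   0   0   0
  1   0   0   0   0   0   7   7   7   7   7   7   7   7   7   7   7
  2   0   0   0   0   0   7   7   7  11  11  11  11  11  18  18  18
  3   0   0  12  12  12  12  12  19  19  19  23  23  23  23  23  30
  4   0   0  12  12  12  12  12  19  19  19  23  23  23  23  23  30

30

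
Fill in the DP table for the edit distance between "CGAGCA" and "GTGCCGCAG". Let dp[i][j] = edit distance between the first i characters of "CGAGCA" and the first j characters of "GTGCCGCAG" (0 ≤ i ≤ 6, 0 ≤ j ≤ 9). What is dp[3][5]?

   ''  G  T  G  C  C  G  C  A  G
''  0  1  2  3  4  5  6  7  8  9
 C  1  1  2  3  3  4  5  6  7  8
 G  2  1  2  2  3  4  4  5  6  7
 A  3  2  2  3  3  4  5  5  5  6
 G  4  3  3  2  3  4  4  5  6  5
 C  5  4  4  3  2  3  4  4  5  6
 A  6  5  5  4  3  3  4  5  4  5

4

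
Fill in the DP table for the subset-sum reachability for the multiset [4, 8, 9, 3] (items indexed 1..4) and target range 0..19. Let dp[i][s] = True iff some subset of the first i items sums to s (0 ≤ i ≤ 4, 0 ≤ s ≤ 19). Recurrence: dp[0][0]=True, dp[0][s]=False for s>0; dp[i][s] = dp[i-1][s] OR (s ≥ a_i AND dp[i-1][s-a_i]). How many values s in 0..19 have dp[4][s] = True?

12

i\s   0   1   2   3   4   5   6   7   8   9  10  11  12  13  14  15  16  17  18  19
  0   T   F   F   F   F   F   F   F   F   F   F   F   F   F   F   F   F   F   F   F
  1   T   F   F   F   T   F   F   F   F   F   F   F   F   F   F   F   F   F   F   F
  2   T   F   F   F   T   F   F   F   T   F   F   F   T   F   F   F   F   F   F   F
  3   T   F   F   F   T   F   F   F   T   T   F   F   T   T   F   F   F   T   F   F
  4   T   F   F   T   T   F   F   T   T   T   F   T   T   T   F   T   T   T   F   F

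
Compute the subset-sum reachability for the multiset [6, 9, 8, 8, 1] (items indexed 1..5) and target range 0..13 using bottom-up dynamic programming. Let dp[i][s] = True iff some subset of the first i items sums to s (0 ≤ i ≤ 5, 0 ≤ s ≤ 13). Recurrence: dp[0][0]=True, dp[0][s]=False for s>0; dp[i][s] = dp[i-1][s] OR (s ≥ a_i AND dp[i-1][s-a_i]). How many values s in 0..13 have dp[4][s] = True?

i\s   0   1   2   3   4   5   6   7   8   9  10  11  12  13
  0   T   F   F   F   F   F   F   F   F   F   F   F   F   F
  1   T   F   F   F   F   F   T   F   F   F   F   F   F   F
  2   T   F   F   F   F   F   T   F   F   T   F   F   F   F
  3   T   F   F   F   F   F   T   F   T   T   F   F   F   F
  4   T   F   F   F   F   F   T   F   T   T   F   F   F   F
  5   T   T   F   F   F   F   T   T   T   T   T   F   F   F

4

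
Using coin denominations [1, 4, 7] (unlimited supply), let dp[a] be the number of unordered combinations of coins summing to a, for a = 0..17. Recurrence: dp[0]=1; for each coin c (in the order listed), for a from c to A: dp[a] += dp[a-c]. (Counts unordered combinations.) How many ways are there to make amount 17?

9

after  coin     0     1     2     3     4     5     6     7     8     9    10    11    12    13    14    15    16    17
          1     1     1     1     1     1     1     1     1     1     1     1     1     1     1     1     1     1     1
          4     1     1     1     1     2     2     2     2     3     3     3     3     4     4     4     4     5     5
          7     1     1     1     1     2     2     2     3     4     4     4     5     6     6     7     8     9     9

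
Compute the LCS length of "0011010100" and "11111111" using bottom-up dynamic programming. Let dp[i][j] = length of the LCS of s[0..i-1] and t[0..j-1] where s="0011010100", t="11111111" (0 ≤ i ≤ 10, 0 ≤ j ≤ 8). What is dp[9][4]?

4

   ''  1  1  1  1  1  1  1  1
''  0  0  0  0  0  0  0  0  0
 0  0  0  0  0  0  0  0  0  0
 0  0  0  0  0  0  0  0  0  0
 1  0  1  1  1  1  1  1  1  1
 1  0  1  2  2  2  2  2  2  2
 0  0  1  2  2  2  2  2  2  2
 1  0  1  2  3  3  3  3  3  3
 0  0  1  2  3  3  3  3  3  3
 1  0  1  2  3  4  4  4  4  4
 0  0  1  2  3  4  4  4  4  4
 0  0  1  2  3  4  4  4  4  4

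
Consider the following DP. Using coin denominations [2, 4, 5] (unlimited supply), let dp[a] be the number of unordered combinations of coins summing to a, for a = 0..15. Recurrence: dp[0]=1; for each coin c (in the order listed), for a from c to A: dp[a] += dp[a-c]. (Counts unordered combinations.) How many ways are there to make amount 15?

after  coin     0     1     2     3     4     5     6     7     8     9    10    11    12    13    14    15
          2     1     0     1     0     1     0     1     0     1     0     1     0     1     0     1     0
          4     1     0     1     0     2     0     2     0     3     0     3     0     4     0     4     0
          5     1     0     1     0     2     1     2     1     3     2     4     2     5     3     6     4

4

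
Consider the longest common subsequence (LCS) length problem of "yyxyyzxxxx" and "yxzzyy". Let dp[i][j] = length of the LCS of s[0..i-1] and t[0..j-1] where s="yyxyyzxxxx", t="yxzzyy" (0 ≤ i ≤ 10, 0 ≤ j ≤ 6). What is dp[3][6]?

2

   ''  y  x  z  z  y  y
''  0  0  0  0  0  0  0
 y  0  1  1  1  1  1  1
 y  0  1  1  1  1  2  2
 x  0  1  2  2  2  2  2
 y  0  1  2  2  2  3  3
 y  0  1  2  2  2  3  4
 z  0  1  2  3  3  3  4
 x  0  1  2  3  3  3  4
 x  0  1  2  3  3  3  4
 x  0  1  2  3  3  3  4
 x  0  1  2  3  3  3  4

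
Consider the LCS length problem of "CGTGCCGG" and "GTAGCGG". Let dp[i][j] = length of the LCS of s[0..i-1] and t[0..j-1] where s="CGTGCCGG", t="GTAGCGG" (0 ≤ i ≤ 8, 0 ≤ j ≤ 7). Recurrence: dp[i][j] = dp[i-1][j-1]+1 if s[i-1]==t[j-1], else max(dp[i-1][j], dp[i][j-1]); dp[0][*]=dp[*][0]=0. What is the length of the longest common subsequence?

6

   ''  G  T  A  G  C  G  G
''  0  0  0  0  0  0  0  0
 C  0  0  0  0  0  1  1  1
 G  0  1  1  1  1  1  2  2
 T  0  1  2  2  2  2  2  2
 G  0  1  2  2  3  3  3  3
 C  0  1  2  2  3  4  4  4
 C  0  1  2  2  3  4  4  4
 G  0  1  2  2  3  4  5  5
 G  0  1  2  2  3  4  5  6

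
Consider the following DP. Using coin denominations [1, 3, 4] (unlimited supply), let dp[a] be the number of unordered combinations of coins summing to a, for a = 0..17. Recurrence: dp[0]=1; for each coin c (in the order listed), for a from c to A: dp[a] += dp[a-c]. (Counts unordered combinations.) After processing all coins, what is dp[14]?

after  coin     0     1     2     3     4     5     6     7     8     9    10    11    12    13    14    15    16    17
          1     1     1     1     1     1     1     1     1     1     1     1     1     1     1     1     1     1     1
          3     1     1     1     2     2     2     3     3     3     4     4     4     5     5     5     6     6     6
          4     1     1     1     2     3     3     4     5     6     7     8     9    11    12    13    15    17    18

13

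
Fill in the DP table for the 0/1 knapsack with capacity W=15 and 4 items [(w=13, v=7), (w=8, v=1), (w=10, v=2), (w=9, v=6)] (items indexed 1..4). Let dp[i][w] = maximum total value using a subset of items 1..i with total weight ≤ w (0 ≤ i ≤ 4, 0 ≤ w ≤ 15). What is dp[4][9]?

i\w   0   1   2   3   4   5   6   7   8   9  10  11  12  13  14  15
  0   0   0   0   0   0   0   0   0   0   0   0   0   0   0   0   0
  1   0   0   0   0   0   0   0   0   0   0   0   0   0   7   7   7
  2   0   0   0   0   0   0   0   0   1   1   1   1   1   7   7   7
  3   0   0   0   0   0   0   0   0   1   1   2   2   2   7   7   7
  4   0   0   0   0   0   0   0   0   1   6   6   6   6   7   7   7

6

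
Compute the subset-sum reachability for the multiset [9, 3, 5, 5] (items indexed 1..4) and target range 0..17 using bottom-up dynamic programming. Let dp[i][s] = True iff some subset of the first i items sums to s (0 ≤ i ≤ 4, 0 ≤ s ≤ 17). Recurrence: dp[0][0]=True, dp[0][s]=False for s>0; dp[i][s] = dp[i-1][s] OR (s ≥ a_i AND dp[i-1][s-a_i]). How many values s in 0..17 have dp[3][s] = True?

8

i\s   0   1   2   3   4   5   6   7   8   9  10  11  12  13  14  15  16  17
  0   T   F   F   F   F   F   F   F   F   F   F   F   F   F   F   F   F   F
  1   T   F   F   F   F   F   F   F   F   T   F   F   F   F   F   F   F   F
  2   T   F   F   T   F   F   F   F   F   T   F   F   T   F   F   F   F   F
  3   T   F   F   T   F   T   F   F   T   T   F   F   T   F   T   F   F   T
  4   T   F   F   T   F   T   F   F   T   T   T   F   T   T   T   F   F   T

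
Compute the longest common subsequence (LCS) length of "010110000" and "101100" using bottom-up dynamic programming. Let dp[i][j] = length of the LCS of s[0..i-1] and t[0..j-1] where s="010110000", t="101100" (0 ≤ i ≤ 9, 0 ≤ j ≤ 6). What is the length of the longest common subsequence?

6

   ''  1  0  1  1  0  0
''  0  0  0  0  0  0  0
 0  0  0  1  1  1  1  1
 1  0  1  1  2  2  2  2
 0  0  1  2  2  2  3  3
 1  0  1  2  3  3  3  3
 1  0  1  2  3  4  4  4
 0  0  1  2  3  4  5  5
 0  0  1  2  3  4  5  6
 0  0  1  2  3  4  5  6
 0  0  1  2  3  4  5  6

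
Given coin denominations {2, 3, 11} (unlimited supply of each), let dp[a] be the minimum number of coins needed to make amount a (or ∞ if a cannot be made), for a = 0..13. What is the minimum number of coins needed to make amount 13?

2

 a  0  1  2  3  4  5  6  7  8  9 10 11 12 13
dp  0  -  1  1  2  2  2  3  3  3  4  1  4  2
(- denotes ∞ / unreachable)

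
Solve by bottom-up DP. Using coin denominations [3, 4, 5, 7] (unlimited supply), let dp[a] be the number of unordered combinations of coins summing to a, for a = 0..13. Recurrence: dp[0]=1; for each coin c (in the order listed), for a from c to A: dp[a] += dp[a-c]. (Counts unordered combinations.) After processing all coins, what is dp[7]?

after  coin     0     1     2     3     4     5     6     7     8     9    10    11    12    13
          3     1     0     0     1     0     0     1     0     0     1     0     0     1     0
          4     1     0     0     1     1     0     1     1     1     1     1     1     2     1
          5     1     0     0     1     1     1     1     1     2     2     2     2     3     3
          7     1     0     0     1     1     1     1     2     2     2     3     3     4     4

2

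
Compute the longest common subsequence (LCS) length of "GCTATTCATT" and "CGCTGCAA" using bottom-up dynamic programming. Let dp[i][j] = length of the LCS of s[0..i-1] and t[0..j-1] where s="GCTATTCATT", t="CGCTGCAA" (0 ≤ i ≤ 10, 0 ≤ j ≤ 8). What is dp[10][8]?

5

   ''  C  G  C  T  G  C  A  A
''  0  0  0  0  0  0  0  0  0
 G  0  0  1  1  1  1  1  1  1
 C  0  1  1  2  2  2  2  2  2
 T  0  1  1  2  3  3  3  3  3
 A  0  1  1  2  3  3  3  4  4
 T  0  1  1  2  3  3  3  4  4
 T  0  1  1  2  3  3  3  4  4
 C  0  1  1  2  3  3  4  4  4
 A  0  1  1  2  3  3  4  5  5
 T  0  1  1  2  3  3  4  5  5
 T  0  1  1  2  3  3  4  5  5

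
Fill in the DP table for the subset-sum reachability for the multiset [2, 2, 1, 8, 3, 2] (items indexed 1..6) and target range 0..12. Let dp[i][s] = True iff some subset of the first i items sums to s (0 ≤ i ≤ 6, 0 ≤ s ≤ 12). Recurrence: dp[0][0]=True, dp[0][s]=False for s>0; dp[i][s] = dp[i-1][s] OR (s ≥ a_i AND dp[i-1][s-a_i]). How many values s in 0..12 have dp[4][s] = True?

i\s   0   1   2   3   4   5   6   7   8   9  10  11  12
  0   T   F   F   F   F   F   F   F   F   F   F   F   F
  1   T   F   T   F   F   F   F   F   F   F   F   F   F
  2   T   F   T   F   T   F   F   F   F   F   F   F   F
  3   T   T   T   T   T   T   F   F   F   F   F   F   F
  4   T   T   T   T   T   T   F   F   T   T   T   T   T
  5   T   T   T   T   T   T   T   T   T   T   T   T   T
  6   T   T   T   T   T   T   T   T   T   T   T   T   T

11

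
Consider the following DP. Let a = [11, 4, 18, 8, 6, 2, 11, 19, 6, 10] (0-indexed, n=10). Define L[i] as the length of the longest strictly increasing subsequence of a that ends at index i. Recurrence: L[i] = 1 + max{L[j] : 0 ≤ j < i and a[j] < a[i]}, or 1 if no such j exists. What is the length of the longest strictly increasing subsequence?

   i    0    1    2    3    4    5    6    7    8    9
a[i]   11    4   18    8    6    2   11   19    6   10
L[i]    1    1    2    2    2    1    3    4    2    3

4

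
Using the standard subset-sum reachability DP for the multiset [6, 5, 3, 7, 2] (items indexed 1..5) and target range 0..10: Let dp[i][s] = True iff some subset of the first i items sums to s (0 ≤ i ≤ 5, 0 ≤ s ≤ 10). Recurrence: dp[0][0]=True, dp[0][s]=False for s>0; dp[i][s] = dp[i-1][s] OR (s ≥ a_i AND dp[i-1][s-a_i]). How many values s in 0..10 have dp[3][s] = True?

6

i\s   0   1   2   3   4   5   6   7   8   9  10
  0   T   F   F   F   F   F   F   F   F   F   F
  1   T   F   F   F   F   F   T   F   F   F   F
  2   T   F   F   F   F   T   T   F   F   F   F
  3   T   F   F   T   F   T   T   F   T   T   F
  4   T   F   F   T   F   T   T   T   T   T   T
  5   T   F   T   T   F   T   T   T   T   T   T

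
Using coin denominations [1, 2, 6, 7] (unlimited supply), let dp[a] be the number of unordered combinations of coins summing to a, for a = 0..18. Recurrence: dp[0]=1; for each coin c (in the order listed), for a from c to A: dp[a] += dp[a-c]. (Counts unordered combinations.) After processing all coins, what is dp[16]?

27

after  coin     0     1     2     3     4     5     6     7     8     9    10    11    12    13    14    15    16    17    18
          1     1     1     1     1     1     1     1     1     1     1     1     1     1     1     1     1     1     1     1
          2     1     1     2     2     3     3     4     4     5     5     6     6     7     7     8     8     9     9    10
          6     1     1     2     2     3     3     5     5     7     7     9     9    12    12    15    15    18    18    22
          7     1     1     2     2     3     3     5     6     8     9    11    12    15    17    21    23    27    29    34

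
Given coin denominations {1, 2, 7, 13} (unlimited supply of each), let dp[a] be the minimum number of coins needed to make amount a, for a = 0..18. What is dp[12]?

 a  0  1  2  3  4  5  6  7  8  9 10 11 12 13 14 15 16 17 18
dp  0  1  1  2  2  3  3  1  2  2  3  3  4  1  2  2  3  3  4

4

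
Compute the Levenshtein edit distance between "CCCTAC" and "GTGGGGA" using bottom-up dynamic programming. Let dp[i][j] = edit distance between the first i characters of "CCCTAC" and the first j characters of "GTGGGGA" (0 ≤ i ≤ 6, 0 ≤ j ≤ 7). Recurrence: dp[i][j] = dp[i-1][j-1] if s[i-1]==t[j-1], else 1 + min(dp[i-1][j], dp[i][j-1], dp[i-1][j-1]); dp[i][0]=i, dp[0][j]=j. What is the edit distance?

   ''  G  T  G  G  G  G  A
''  0  1  2  3  4  5  6  7
 C  1  1  2  3  4  5  6  7
 C  2  2  2  3  4  5  6  7
 C  3  3  3  3  4  5  6  7
 T  4  4  3  4  4  5  6  7
 A  5  5  4  4  5  5  6  6
 C  6  6  5  5  5  6  6  7

7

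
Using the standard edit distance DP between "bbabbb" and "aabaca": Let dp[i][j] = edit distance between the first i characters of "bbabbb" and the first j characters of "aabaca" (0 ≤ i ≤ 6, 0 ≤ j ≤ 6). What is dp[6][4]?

   ''  a  a  b  a  c  a
''  0  1  2  3  4  5  6
 b  1  1  2  2  3  4  5
 b  2  2  2  2  3  4  5
 a  3  2  2  3  2  3  4
 b  4  3  3  2  3  3  4
 b  5  4  4  3  3  4  4
 b  6  5  5  4  4  4  5

4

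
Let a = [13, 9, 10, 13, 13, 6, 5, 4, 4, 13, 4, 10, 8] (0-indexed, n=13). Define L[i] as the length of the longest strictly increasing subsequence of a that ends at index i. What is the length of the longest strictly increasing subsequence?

   i    0    1    2    3    4    5    6    7    8    9   10   11   12
a[i]   13    9   10   13   13    6    5    4    4   13    4   10    8
L[i]    1    1    2    3    3    1    1    1    1    3    1    2    2

3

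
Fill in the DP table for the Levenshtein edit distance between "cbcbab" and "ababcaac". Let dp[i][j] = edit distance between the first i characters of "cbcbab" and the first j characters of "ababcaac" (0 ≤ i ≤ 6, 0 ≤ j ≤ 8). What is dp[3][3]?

2

   ''  a  b  a  b  c  a  a  c
''  0  1  2  3  4  5  6  7  8
 c  1  1  2  3  4  4  5  6  7
 b  2  2  1  2  3  4  5  6  7
 c  3  3  2  2  3  3  4  5  6
 b  4  4  3  3  2  3  4  5  6
 a  5  4  4  3  3  3  3  4  5
 b  6  5  4  4  3  4  4  4  5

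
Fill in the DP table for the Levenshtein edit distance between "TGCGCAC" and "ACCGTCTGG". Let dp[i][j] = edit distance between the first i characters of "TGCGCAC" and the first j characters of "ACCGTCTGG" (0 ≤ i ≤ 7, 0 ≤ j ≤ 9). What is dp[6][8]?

   ''  A  C  C  G  T  C  T  G  G
''  0  1  2  3  4  5  6  7  8  9
 T  1  1  2  3  4  4  5  6  7  8
 G  2  2  2  3  3  4  5  6  6  7
 C  3  3  2  2  3  4  4  5  6  7
 G  4  4  3  3  2  3  4  5  5  6
 C  5  5  4  3  3  3  3  4  5  6
 A  6  5  5  4  4  4  4  4  5  6
 C  7  6  5  5  5  5  4  5  5  6

5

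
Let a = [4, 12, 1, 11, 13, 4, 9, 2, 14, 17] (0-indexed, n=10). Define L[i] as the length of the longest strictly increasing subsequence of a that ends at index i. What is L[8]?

   i    0    1    2    3    4    5    6    7    8    9
a[i]    4   12    1   11   13    4    9    2   14   17
L[i]    1    2    1    2    3    2    3    2    4    5

4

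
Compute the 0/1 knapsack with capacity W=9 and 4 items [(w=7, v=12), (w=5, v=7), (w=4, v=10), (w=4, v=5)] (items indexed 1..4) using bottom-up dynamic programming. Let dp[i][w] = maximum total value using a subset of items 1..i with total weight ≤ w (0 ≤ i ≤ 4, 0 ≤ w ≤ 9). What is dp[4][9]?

i\w   0   1   2   3   4   5   6   7   8   9
  0   0   0   0   0   0   0   0   0   0   0
  1   0   0   0   0   0   0   0  12  12  12
  2   0   0   0   0   0   7   7  12  12  12
  3   0   0   0   0  10  10  10  12  12  17
  4   0   0   0   0  10  10  10  12  15  17

17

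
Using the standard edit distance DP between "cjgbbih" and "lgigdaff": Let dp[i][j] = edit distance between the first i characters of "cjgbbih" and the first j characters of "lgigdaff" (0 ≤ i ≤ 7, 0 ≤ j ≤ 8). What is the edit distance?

   ''  l  g  i  g  d  a  f  f
''  0  1  2  3  4  5  6  7  8
 c  1  1  2  3  4  5  6  7  8
 j  2  2  2  3  4  5  6  7  8
 g  3  3  2  3  3  4  5  6  7
 b  4  4  3  3  4  4  5  6  7
 b  5  5  4  4  4  5  5  6  7
 i  6  6  5  4  5  5  6  6  7
 h  7  7  6  5  5  6  6  7  7

7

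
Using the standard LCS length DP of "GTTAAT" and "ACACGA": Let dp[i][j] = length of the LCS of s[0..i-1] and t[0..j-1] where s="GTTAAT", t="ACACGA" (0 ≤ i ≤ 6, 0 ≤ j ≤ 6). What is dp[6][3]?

2

   ''  A  C  A  C  G  A
''  0  0  0  0  0  0  0
 G  0  0  0  0  0  1  1
 T  0  0  0  0  0  1  1
 T  0  0  0  0  0  1  1
 A  0  1  1  1  1  1  2
 A  0  1  1  2  2  2  2
 T  0  1  1  2  2  2  2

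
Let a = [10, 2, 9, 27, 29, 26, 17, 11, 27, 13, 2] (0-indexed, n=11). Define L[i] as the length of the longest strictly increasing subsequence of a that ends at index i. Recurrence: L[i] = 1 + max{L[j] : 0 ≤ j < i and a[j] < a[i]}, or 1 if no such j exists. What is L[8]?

   i    0    1    2    3    4    5    6    7    8    9   10
a[i]   10    2    9   27   29   26   17   11   27   13    2
L[i]    1    1    2    3    4    3    3    3    4    4    1

4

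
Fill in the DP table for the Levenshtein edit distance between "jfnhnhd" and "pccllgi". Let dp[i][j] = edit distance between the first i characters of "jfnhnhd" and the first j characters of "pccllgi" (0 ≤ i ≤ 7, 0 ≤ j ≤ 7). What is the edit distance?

   ''  p  c  c  l  l  g  i
''  0  1  2  3  4  5  6  7
 j  1  1  2  3  4  5  6  7
 f  2  2  2  3  4  5  6  7
 n  3  3  3  3  4  5  6  7
 h  4  4  4  4  4  5  6  7
 n  5  5  5  5  5  5  6  7
 h  6  6  6  6  6  6  6  7
 d  7  7  7  7  7  7  7  7

7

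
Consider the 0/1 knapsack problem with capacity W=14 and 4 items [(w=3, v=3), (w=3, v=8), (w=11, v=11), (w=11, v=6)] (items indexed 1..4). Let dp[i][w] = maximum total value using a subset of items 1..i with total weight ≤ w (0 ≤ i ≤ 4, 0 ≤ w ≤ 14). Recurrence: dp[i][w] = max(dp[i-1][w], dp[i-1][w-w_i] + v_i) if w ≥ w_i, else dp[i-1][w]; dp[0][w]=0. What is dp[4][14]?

i\w   0   1   2   3   4   5   6   7   8   9  10  11  12  13  14
  0   0   0   0   0   0   0   0   0   0   0   0   0   0   0   0
  1   0   0   0   3   3   3   3   3   3   3   3   3   3   3   3
  2   0   0   0   8   8   8  11  11  11  11  11  11  11  11  11
  3   0   0   0   8   8   8  11  11  11  11  11  11  11  11  19
  4   0   0   0   8   8   8  11  11  11  11  11  11  11  11  19

19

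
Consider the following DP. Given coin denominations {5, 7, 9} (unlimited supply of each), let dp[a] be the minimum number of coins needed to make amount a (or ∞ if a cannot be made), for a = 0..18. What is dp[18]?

 a  0  1  2  3  4  5  6  7  8  9 10 11 12 13 14 15 16 17 18
dp  0  -  -  -  -  1  -  1  -  1  2  -  2  -  2  3  2  3  2
(- denotes ∞ / unreachable)

2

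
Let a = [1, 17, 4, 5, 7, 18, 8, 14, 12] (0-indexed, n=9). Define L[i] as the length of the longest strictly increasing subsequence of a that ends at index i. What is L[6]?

5

   i    0    1    2    3    4    5    6    7    8
a[i]    1   17    4    5    7   18    8   14   12
L[i]    1    2    2    3    4    5    5    6    6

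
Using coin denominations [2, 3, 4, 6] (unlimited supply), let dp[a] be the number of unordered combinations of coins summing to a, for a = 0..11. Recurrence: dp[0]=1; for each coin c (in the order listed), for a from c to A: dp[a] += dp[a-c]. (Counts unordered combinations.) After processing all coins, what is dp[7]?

after  coin     0     1     2     3     4     5     6     7     8     9    10    11
          2     1     0     1     0     1     0     1     0     1     0     1     0
          3     1     0     1     1     1     1     2     1     2     2     2     2
          4     1     0     1     1     2     1     3     2     4     3     5     4
          6     1     0     1     1     2     1     4     2     5     4     7     5

2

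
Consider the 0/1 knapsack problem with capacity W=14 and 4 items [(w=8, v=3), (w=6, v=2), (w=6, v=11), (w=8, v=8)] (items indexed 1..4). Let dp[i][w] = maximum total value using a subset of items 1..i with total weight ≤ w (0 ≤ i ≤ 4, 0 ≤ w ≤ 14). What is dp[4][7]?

i\w   0   1   2   3   4   5   6   7   8   9  10  11  12  13  14
  0   0   0   0   0   0   0   0   0   0   0   0   0   0   0   0
  1   0   0   0   0   0   0   0   0   3   3   3   3   3   3   3
  2   0   0   0   0   0   0   2   2   3   3   3   3   3   3   5
  3   0   0   0   0   0   0  11  11  11  11  11  11  13  13  14
  4   0   0   0   0   0   0  11  11  11  11  11  11  13  13  19

11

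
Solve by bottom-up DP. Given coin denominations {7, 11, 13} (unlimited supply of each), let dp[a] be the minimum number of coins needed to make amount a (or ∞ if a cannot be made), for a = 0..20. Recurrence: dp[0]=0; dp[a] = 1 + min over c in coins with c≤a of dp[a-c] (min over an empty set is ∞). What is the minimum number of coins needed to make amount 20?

2

 a  0  1  2  3  4  5  6  7  8  9 10 11 12 13 14 15 16 17 18 19 20
dp  0  -  -  -  -  -  -  1  -  -  -  1  -  1  2  -  -  -  2  -  2
(- denotes ∞ / unreachable)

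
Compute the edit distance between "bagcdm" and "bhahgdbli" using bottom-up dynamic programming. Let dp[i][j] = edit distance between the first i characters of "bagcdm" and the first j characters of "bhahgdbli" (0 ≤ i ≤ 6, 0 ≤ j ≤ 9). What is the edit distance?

6

   ''  b  h  a  h  g  d  b  l  i
''  0  1  2  3  4  5  6  7  8  9
 b  1  0  1  2  3  4  5  6  7  8
 a  2  1  1  1  2  3  4  5  6  7
 g  3  2  2  2  2  2  3  4  5  6
 c  4  3  3  3  3  3  3  4  5  6
 d  5  4  4  4  4  4  3  4  5  6
 m  6  5  5  5  5  5  4  4  5  6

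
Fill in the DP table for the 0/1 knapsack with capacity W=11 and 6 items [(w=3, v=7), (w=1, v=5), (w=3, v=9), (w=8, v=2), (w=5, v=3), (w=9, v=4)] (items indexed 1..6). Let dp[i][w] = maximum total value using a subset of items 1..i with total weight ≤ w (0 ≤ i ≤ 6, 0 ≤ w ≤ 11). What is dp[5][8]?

i\w   0   1   2   3   4   5   6   7   8   9  10  11
  0   0   0   0   0   0   0   0   0   0   0   0   0
  1   0   0   0   7   7   7   7   7   7   7   7   7
  2   0   5   5   7  12  12  12  12  12  12  12  12
  3   0   5   5   9  14  14  16  21  21  21  21  21
  4   0   5   5   9  14  14  16  21  21  21  21  21
  5   0   5   5   9  14  14  16  21  21  21  21  21
  6   0   5   5   9  14  14  16  21  21  21  21  21

21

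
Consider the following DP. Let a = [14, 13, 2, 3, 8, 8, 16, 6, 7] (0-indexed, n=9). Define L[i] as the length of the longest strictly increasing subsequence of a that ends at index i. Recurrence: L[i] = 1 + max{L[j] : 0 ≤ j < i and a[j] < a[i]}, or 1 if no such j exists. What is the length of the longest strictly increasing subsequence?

   i    0    1    2    3    4    5    6    7    8
a[i]   14   13    2    3    8    8   16    6    7
L[i]    1    1    1    2    3    3    4    3    4

4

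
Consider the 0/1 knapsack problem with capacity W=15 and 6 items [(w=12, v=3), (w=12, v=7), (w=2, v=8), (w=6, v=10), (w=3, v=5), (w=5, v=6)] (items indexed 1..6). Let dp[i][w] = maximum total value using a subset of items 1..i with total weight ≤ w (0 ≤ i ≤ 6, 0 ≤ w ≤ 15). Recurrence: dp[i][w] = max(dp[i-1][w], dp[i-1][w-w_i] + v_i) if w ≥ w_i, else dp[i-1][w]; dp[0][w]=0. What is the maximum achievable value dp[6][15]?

24

i\w   0   1   2   3   4   5   6   7   8   9  10  11  12  13  14  15
  0   0   0   0   0   0   0   0   0   0   0   0   0   0   0   0   0
  1   0   0   0   0   0   0   0   0   0   0   0   0   3   3   3   3
  2   0   0   0   0   0   0   0   0   0   0   0   0   7   7   7   7
  3   0   0   8   8   8   8   8   8   8   8   8   8   8   8  15  15
  4   0   0   8   8   8   8  10  10  18  18  18  18  18  18  18  18
  5   0   0   8   8   8  13  13  13  18  18  18  23  23  23  23  23
  6   0   0   8   8   8  13  13  14  18  18  19  23  23  24  24  24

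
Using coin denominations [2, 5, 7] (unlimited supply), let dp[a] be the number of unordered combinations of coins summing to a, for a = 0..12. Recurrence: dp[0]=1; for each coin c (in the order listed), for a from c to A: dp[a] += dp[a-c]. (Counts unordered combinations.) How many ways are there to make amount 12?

3

after  coin     0     1     2     3     4     5     6     7     8     9    10    11    12
          2     1     0     1     0     1     0     1     0     1     0     1     0     1
          5     1     0     1     0     1     1     1     1     1     1     2     1     2
          7     1     0     1     0     1     1     1     2     1     2     2     2     3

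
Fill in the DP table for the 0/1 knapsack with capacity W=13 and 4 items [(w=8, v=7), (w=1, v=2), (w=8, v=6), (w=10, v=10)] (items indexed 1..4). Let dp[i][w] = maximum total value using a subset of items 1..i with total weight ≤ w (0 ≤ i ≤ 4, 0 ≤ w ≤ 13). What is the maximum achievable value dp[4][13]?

12

i\w   0   1   2   3   4   5   6   7   8   9  10  11  12  13
  0   0   0   0   0   0   0   0   0   0   0   0   0   0   0
  1   0   0   0   0   0   0   0   0   7   7   7   7   7   7
  2   0   2   2   2   2   2   2   2   7   9   9   9   9   9
  3   0   2   2   2   2   2   2   2   7   9   9   9   9   9
  4   0   2   2   2   2   2   2   2   7   9  10  12  12  12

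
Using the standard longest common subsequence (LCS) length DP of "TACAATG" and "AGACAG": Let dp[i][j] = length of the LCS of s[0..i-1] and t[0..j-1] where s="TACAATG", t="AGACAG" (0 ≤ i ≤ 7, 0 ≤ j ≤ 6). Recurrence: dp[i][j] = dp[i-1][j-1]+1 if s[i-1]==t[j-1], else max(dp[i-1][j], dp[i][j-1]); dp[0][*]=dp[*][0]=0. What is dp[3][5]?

   ''  A  G  A  C  A  G
''  0  0  0  0  0  0  0
 T  0  0  0  0  0  0  0
 A  0  1  1  1  1  1  1
 C  0  1  1  1  2  2  2
 A  0  1  1  2  2  3  3
 A  0  1  1  2  2  3  3
 T  0  1  1  2  2  3  3
 G  0  1  2  2  2  3  4

2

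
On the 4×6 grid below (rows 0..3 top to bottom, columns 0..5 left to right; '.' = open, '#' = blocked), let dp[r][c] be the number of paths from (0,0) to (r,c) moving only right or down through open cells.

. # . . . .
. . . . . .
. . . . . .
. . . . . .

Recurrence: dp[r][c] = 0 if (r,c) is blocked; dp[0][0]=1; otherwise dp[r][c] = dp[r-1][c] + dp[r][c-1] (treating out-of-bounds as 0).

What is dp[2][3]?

4

r\c   0   1   2   3   4   5
  0   1   0   0   0   0   0
  1   1   1   1   1   1   1
  2   1   2   3   4   5   6
  3   1   3   6  10  15  21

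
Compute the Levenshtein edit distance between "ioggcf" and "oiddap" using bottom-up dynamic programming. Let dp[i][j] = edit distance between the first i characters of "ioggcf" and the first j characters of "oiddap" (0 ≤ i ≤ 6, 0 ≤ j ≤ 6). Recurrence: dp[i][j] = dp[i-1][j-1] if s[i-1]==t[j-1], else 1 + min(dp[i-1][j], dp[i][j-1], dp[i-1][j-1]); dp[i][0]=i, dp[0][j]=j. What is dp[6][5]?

   ''  o  i  d  d  a  p
''  0  1  2  3  4  5  6
 i  1  1  1  2  3  4  5
 o  2  1  2  2  3  4  5
 g  3  2  2  3  3  4  5
 g  4  3  3  3  4  4  5
 c  5  4  4  4  4  5  5
 f  6  5  5  5  5  5  6

5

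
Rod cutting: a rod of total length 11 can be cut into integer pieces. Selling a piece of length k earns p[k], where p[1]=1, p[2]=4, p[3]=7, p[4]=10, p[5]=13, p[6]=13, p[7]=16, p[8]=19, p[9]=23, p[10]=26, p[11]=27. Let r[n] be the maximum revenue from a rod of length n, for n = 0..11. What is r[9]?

23

   n    0    1    2    3    4    5    6    7    8    9   10   11
r[n]    0    1    4    7   10   13   14   17   20   23   26   27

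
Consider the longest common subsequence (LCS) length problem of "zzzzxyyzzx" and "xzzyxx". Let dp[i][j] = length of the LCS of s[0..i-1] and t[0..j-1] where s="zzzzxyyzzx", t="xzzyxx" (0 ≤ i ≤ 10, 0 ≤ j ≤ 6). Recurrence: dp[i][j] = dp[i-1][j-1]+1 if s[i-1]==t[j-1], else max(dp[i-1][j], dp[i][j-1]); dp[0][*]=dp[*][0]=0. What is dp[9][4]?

   ''  x  z  z  y  x  x
''  0  0  0  0  0  0  0
 z  0  0  1  1  1  1  1
 z  0  0  1  2  2  2  2
 z  0  0  1  2  2  2  2
 z  0  0  1  2  2  2  2
 x  0  1  1  2  2  3  3
 y  0  1  1  2  3  3  3
 y  0  1  1  2  3  3  3
 z  0  1  2  2  3  3  3
 z  0  1  2  3  3  3  3
 x  0  1  2  3  3  4  4

3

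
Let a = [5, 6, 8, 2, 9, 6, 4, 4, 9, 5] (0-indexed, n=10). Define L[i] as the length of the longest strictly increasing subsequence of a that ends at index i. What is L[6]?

2

   i    0    1    2    3    4    5    6    7    8    9
a[i]    5    6    8    2    9    6    4    4    9    5
L[i]    1    2    3    1    4    2    2    2    4    3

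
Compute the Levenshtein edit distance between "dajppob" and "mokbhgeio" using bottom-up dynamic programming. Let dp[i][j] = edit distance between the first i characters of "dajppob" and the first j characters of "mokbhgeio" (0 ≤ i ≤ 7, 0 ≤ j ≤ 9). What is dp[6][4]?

   ''  m  o  k  b  h  g  e  i  o
''  0  1  2  3  4  5  6  7  8  9
 d  1  1  2  3  4  5  6  7  8  9
 a  2  2  2  3  4  5  6  7  8  9
 j  3  3  3  3  4  5  6  7  8  9
 p  4  4  4  4  4  5  6  7  8  9
 p  5  5  5  5  5  5  6  7  8  9
 o  6  6  5  6  6  6  6  7  8  8
 b  7  7  6  6  6  7  7  7  8  9

6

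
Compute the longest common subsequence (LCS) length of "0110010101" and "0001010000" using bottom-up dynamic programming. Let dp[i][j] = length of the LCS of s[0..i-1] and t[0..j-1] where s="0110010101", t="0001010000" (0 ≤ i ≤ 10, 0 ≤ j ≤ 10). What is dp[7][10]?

6

   ''  0  0  0  1  0  1  0  0  0  0
''  0  0  0  0  0  0  0  0  0  0  0
 0  0  1  1  1  1  1  1  1  1  1  1
 1  0  1  1  1  2  2  2  2  2  2  2
 1  0  1  1  1  2  2  3  3  3  3  3
 0  0  1  2  2  2  3  3  4  4  4  4
 0  0  1  2  3  3  3  3  4  5  5  5
 1  0  1  2  3  4  4  4  4  5  5  5
 0  0  1  2  3  4  5  5  5  5  6  6
 1  0  1  2  3  4  5  6  6  6  6  6
 0  0  1  2  3  4  5  6  7  7  7  7
 1  0  1  2  3  4  5  6  7  7  7  7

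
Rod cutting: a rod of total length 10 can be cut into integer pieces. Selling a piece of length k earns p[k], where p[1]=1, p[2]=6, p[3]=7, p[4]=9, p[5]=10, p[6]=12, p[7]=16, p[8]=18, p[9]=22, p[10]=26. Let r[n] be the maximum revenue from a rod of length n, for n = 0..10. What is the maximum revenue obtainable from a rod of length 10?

30

   n    0    1    2    3    4    5    6    7    8    9   10
r[n]    0    1    6    7   12   13   18   19   24   25   30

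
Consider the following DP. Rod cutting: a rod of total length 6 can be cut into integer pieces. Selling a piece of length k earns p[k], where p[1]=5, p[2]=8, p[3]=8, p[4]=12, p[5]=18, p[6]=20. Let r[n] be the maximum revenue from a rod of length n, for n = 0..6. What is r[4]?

20

   n    0    1    2    3    4    5    6
r[n]    0    5   10   15   20   25   30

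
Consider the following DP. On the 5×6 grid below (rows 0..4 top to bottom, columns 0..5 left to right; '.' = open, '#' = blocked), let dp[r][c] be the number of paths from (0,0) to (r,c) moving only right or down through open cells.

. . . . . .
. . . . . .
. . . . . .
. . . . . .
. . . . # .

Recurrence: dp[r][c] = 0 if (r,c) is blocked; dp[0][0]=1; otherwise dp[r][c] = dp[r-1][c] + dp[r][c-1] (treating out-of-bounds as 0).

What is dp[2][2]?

6

r\c   0   1   2   3   4   5
  0   1   1   1   1   1   1
  1   1   2   3   4   5   6
  2   1   3   6  10  15  21
  3   1   4  10  20  35  56
  4   1   5  15  35   0  56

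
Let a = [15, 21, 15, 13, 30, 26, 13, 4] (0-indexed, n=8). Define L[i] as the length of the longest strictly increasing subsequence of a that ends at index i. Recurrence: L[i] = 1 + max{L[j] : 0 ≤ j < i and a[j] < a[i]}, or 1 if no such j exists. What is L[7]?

1

   i    0    1    2    3    4    5    6    7
a[i]   15   21   15   13   30   26   13    4
L[i]    1    2    1    1    3    3    1    1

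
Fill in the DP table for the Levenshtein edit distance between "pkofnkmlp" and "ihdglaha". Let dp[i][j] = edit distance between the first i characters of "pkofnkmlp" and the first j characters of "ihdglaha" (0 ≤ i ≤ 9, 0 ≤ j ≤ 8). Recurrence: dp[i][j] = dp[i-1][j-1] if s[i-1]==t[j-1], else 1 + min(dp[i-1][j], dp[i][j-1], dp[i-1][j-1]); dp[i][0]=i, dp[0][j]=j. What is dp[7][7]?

7

   ''  i  h  d  g  l  a  h  a
''  0  1  2  3  4  5  6  7  8
 p  1  1  2  3  4  5  6  7  8
 k  2  2  2  3  4  5  6  7  8
 o  3  3  3  3  4  5  6  7  8
 f  4  4  4  4  4  5  6  7  8
 n  5  5  5  5  5  5  6  7  8
 k  6  6  6  6  6  6  6  7  8
 m  7  7  7  7  7  7  7  7  8
 l  8  8  8  8  8  7  8  8  8
 p  9  9  9  9  9  8  8  9  9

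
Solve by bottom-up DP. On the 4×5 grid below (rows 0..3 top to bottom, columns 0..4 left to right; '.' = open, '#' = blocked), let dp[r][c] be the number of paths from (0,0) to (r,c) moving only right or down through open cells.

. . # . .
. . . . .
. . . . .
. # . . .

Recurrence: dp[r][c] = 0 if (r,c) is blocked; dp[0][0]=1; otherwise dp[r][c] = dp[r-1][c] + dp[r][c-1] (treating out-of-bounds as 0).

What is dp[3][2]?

5

r\c   0   1   2   3   4
  0   1   1   0   0   0
  1   1   2   2   2   2
  2   1   3   5   7   9
  3   1   0   5  12  21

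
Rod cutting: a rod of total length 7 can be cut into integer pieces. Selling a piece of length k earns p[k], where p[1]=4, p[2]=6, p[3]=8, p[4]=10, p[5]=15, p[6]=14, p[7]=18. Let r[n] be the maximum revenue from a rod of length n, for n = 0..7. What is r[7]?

28

   n    0    1    2    3    4    5    6    7
r[n]    0    4    8   12   16   20   24   28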